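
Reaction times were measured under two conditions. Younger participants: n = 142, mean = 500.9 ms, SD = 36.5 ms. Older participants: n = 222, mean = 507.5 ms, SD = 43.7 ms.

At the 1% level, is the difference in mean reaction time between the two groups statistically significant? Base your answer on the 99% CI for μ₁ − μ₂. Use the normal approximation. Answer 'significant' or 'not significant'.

not significant

SE₁ = s₁/√n₁ = 36.5/√142 = 3.0630; SE₂ = 43.7/√222 = 2.9330.
Independent samples, unequal variances: SE_diff = √(SE₁² + SE₂²) = √(9.381969 + 8.602489) = 4.2408.
z* = 2.576, so margin of error = 2.576 × 4.2408 = 10.9243.
Difference in means = 500.9 − 507.5 = -6.6000.
-6.6000 ± 10.9243 → (-17.5243, 4.3243).
The interval (-17.5243, 4.3243) contains 0, so the difference is not significant.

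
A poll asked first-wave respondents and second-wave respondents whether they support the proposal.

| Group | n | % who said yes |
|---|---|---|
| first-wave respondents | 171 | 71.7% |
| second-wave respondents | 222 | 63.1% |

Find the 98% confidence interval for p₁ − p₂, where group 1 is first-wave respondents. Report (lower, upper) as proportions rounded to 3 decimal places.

The two standard errors are √(0.7170×0.2830/171) = 0.03445 and √(0.6310×0.3690/222) = 0.03239.
Because the samples are independent, SE_diff = √(0.03445² + 0.03239²) = 0.04729.
Using z* = 2.326 for 98%, ME = 2.326 × 0.04729 = 0.11000.
p̂₁ − p̂₂ = 0.0860; interval 0.0860 ± 0.11000 gives (-0.024, 0.196).

(-0.024, 0.196)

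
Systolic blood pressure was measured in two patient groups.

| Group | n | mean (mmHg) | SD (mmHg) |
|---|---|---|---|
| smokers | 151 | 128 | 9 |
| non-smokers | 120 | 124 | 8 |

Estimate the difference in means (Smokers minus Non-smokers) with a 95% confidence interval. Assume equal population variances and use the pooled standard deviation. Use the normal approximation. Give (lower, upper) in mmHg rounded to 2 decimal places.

s_p = √[((n₁−1)s₁² + (n₂−1)s₂²)/(n₁+n₂−2)] = √[(150·9² + 119·8²)/269] = 8.5720.
SE = 8.5720·√(1/151 + 1/120) = 1.0483.
With z* = 1.960, margin = 1.960 × 1.0483 = 2.0547.
x̄₁ − x̄₂ = 128 − 124 = 4.0000; interval 4.0000 ± 2.0547 = (1.95, 6.05).

(1.95, 6.05)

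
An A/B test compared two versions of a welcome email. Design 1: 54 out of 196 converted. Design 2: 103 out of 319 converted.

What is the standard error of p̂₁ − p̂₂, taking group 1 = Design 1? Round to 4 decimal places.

p̂₁ = 54/196 = 0.2755 and p̂₂ = 103/319 = 0.3229.
SE₁ = √(p̂₁(1−p̂₁)/n₁) = √(0.2755·0.7245/196) = 0.03191; SE₂ = √(0.3229·0.6771/319) = 0.02618.
Independent samples: SE of the difference = √(SE₁² + SE₂²) = √(0.0010182481 + 0.0006853924) = 0.04128.

0.0413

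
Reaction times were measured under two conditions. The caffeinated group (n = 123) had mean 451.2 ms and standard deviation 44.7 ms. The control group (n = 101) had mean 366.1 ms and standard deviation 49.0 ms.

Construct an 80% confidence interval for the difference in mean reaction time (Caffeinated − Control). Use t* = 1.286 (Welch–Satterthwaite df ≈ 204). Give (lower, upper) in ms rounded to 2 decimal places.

(76.96, 93.24)

Per-group SEs: s₁/√n₁ = 44.7/√123 = 4.0305, s₂/√n₂ = 49.0/√101 = 4.8757.
Unpooled SE of the difference: √(16.24493025 + 23.77245049) = 6.3259.
Margin of error = t* · SE = 1.286 × 6.3259 = 8.1351.
x̄₁ − x̄₂ = 451.2 − 366.1 = 85.1000.
CI: 85.1000 ± 8.1351 = (76.96, 93.24).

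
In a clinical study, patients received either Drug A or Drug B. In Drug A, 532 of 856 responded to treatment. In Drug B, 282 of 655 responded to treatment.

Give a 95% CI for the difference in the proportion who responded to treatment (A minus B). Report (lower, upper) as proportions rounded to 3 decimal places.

p̂₁ = 532/856 = 0.6215 and p̂₂ = 282/655 = 0.4305.
SE₁ = √(p̂₁(1−p̂₁)/n₁) = √(0.6215·0.3785/856) = 0.01658; SE₂ = √(0.4305·0.5695/655) = 0.01935.
Independent samples: SE of the difference = √(SE₁² + SE₂²) = √(0.0002748964 + 0.0003744225) = 0.02548.
z* for 95% confidence is 1.960, so the margin of error is 1.960 × 0.02548 = 0.04994.
Point estimate p̂₁ − p̂₂ = 0.6215 − 0.4305 = 0.1910.
0.1910 ± 0.04994 → (0.141, 0.241).

(0.141, 0.241)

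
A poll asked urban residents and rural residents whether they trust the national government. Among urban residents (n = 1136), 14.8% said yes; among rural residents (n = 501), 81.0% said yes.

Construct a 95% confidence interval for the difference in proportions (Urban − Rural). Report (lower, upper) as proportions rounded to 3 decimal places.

(-0.702, -0.622)

Each SE is √(p̂(1−p̂)/n): √(0.1480·0.8520/1136) = 0.01054 and √(0.8100·0.1900/501) = 0.01753.
SE(p̂₁ − p̂₂) = √(SE₁² + SE₂²) = √(0.0001110916 + 0.0003073009) = 0.02045, since the two samples are independent.
At 95% confidence z* = 1.960; margin = 1.960 × 0.02045 = 0.04008.
The difference is 0.1480 − 0.8100 = -0.6620, so the interval is -0.6620 ± 0.04008 = (-0.702, -0.622).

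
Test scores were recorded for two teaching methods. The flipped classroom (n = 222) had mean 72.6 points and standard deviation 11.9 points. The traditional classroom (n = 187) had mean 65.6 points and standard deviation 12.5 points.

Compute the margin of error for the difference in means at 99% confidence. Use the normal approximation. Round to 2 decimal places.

3.13

Standard errors of each mean: 11.9/√222 = 0.7987 and 12.5/√187 = 0.9141.
SE(x̄₁ − x̄₂) = √(0.7987² + 0.9141²) = 1.2139 for independent samples with unequal variances.
With z* = 2.576, the margin is 2.576 × 1.2139 = 3.1270.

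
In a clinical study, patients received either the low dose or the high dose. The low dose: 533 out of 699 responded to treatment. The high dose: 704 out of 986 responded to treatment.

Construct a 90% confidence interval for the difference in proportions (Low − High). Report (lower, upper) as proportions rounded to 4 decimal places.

First, p̂₁ = 533/699 = 0.7625; p̂₂ = 704/986 = 0.7140.
The two standard errors are √(0.7625×0.2375/699) = 0.01610 and √(0.7140×0.2860/986) = 0.01439.
Because the samples are independent, SE_diff = √(0.01610² + 0.01439²) = 0.02159.
Using z* = 1.645 for 90%, ME = 1.645 × 0.02159 = 0.03552.
p̂₁ − p̂₂ = 0.0485; interval 0.0485 ± 0.03552 gives (0.0130, 0.0840).

(0.0130, 0.0840)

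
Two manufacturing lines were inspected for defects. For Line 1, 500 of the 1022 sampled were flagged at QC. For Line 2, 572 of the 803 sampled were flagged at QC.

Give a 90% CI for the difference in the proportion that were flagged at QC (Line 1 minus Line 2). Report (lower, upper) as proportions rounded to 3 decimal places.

(-0.260, -0.186)

Sample proportions: 500/1022 = 0.4892, 572/803 = 0.7123.
Each SE is √(p̂(1−p̂)/n): √(0.4892·0.5108/1022) = 0.01564 and √(0.7123·0.2877/803) = 0.01598.
SE(p̂₁ − p̂₂) = √(SE₁² + SE₂²) = √(0.0002446096 + 0.0002553604) = 0.02236, since the two samples are independent.
At 90% confidence z* = 1.645; margin = 1.645 × 0.02236 = 0.03678.
The difference is 0.4892 − 0.7123 = -0.2231, so the interval is -0.2231 ± 0.03678 = (-0.260, -0.186).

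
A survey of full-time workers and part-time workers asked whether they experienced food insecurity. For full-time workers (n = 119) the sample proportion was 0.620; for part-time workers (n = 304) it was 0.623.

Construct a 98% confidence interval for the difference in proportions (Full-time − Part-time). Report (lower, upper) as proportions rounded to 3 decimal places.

The two standard errors are √(0.6200×0.3800/119) = 0.04450 and √(0.6230×0.3770/304) = 0.02780.
Because the samples are independent, SE_diff = √(0.04450² + 0.02780²) = 0.05247.
Using z* = 2.326 for 98%, ME = 2.326 × 0.05247 = 0.12205.
p̂₁ − p̂₂ = -0.0030; interval -0.0030 ± 0.12205 gives (-0.125, 0.119).

(-0.125, 0.119)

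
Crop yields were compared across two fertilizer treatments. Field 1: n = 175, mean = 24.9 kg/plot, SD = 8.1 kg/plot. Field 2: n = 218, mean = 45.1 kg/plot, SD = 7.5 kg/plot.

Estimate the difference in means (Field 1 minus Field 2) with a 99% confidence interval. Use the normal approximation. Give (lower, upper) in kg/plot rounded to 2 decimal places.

(-22.25, -18.15)

Standard errors of each mean: 8.1/√175 = 0.6123 and 7.5/√218 = 0.5080.
SE(x̄₁ − x̄₂) = √(0.6123² + 0.5080²) = 0.7956 for independent samples with unequal variances.
With z* = 2.576, the margin is 2.576 × 0.7956 = 2.0495.
x̄₁ − x̄₂ = 24.9 − 45.1 = -20.2000; the interval is -20.2000 ± 2.0495 = (-22.25, -18.15).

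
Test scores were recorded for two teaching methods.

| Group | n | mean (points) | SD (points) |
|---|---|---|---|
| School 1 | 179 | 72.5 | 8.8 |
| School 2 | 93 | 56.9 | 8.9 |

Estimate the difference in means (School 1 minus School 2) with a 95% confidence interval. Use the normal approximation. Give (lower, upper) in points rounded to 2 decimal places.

Standard errors of each mean: 8.8/√179 = 0.6577 and 8.9/√93 = 0.9229.
SE(x̄₁ − x̄₂) = √(0.6577² + 0.9229²) = 1.1333 for independent samples with unequal variances.
With z* = 1.960, the margin is 1.960 × 1.1333 = 2.2213.
x̄₁ − x̄₂ = 72.5 − 56.9 = 15.6000; the interval is 15.6000 ± 2.2213 = (13.38, 17.82).

(13.38, 17.82)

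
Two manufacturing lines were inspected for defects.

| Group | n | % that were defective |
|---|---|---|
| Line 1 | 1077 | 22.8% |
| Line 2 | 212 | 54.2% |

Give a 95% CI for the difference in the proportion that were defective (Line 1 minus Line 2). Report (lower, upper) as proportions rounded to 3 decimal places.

Each SE is √(p̂(1−p̂)/n): √(0.2280·0.7720/1077) = 0.01278 and √(0.5420·0.4580/212) = 0.03422.
SE(p̂₁ − p̂₂) = √(SE₁² + SE₂²) = √(0.0001633284 + 0.0011710084) = 0.03653, since the two samples are independent.
At 95% confidence z* = 1.960; margin = 1.960 × 0.03653 = 0.07160.
The difference is 0.2280 − 0.5420 = -0.3140, so the interval is -0.3140 ± 0.07160 = (-0.386, -0.242).

(-0.386, -0.242)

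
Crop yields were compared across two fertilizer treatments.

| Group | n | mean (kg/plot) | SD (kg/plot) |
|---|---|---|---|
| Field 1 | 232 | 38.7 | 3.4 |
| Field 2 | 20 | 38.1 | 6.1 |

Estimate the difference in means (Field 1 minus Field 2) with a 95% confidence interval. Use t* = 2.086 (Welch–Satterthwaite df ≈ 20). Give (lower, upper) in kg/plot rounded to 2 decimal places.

Standard errors of each mean: 3.4/√232 = 0.2232 and 6.1/√20 = 1.3640.
SE(x̄₁ − x̄₂) = √(0.2232² + 1.3640²) = 1.3821 for independent samples with unequal variances.
With t* = 2.086, the margin is 2.086 × 1.3821 = 2.8831.
x̄₁ − x̄₂ = 38.7 − 38.1 = 0.6000; the interval is 0.6000 ± 2.8831 = (-2.28, 3.48).

(-2.28, 3.48)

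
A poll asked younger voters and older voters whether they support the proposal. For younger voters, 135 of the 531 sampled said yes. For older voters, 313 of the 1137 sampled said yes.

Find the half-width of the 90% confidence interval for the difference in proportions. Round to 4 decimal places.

First, p̂₁ = 135/531 = 0.2542; p̂₂ = 313/1137 = 0.2753.
The two standard errors are √(0.2542×0.7458/531) = 0.01890 and √(0.2753×0.7247/1137) = 0.01325.
Because the samples are independent, SE_diff = √(0.01890² + 0.01325²) = 0.02308.
Using z* = 1.645 for 90%, ME = 1.645 × 0.02308 = 0.03797.

0.0380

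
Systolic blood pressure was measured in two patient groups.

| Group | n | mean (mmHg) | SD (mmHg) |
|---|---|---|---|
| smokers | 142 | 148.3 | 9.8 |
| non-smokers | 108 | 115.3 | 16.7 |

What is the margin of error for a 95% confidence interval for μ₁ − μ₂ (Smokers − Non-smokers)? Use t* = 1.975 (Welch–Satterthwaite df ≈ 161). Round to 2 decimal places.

3.57

SE₁ = s₁/√n₁ = 9.8/√142 = 0.8224; SE₂ = 16.7/√108 = 1.6070.
Independent samples, unequal variances: SE_diff = √(SE₁² + SE₂²) = √(0.67634176 + 2.582449) = 1.8052.
t* = 1.975, so margin of error = 1.975 × 1.8052 = 3.5653.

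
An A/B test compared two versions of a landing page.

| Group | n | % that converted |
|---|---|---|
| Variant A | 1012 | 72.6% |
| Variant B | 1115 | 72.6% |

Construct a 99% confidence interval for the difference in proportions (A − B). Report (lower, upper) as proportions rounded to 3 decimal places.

(-0.050, 0.050)

SE₁ = √(p̂₁(1−p̂₁)/n₁) = √(0.7260·0.2740/1012) = 0.01402; SE₂ = √(0.7260·0.2740/1115) = 0.01336.
Independent samples: SE of the difference = √(SE₁² + SE₂²) = √(0.0001965604 + 0.0001784896) = 0.01937.
z* for 99% confidence is 2.576, so the margin of error is 2.576 × 0.01937 = 0.04990.
Point estimate p̂₁ − p̂₂ = 0.7260 − 0.7260 = 0.0000.
0.0000 ± 0.04990 → (-0.050, 0.050).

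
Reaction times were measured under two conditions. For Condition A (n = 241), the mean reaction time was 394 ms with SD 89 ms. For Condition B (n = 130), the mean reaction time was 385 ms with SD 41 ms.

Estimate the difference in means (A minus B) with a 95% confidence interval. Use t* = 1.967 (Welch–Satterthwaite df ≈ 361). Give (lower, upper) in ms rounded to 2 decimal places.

SE₁ = s₁/√n₁ = 89/√241 = 5.7330; SE₂ = 41/√130 = 3.5959.
Independent samples, unequal variances: SE_diff = √(SE₁² + SE₂²) = √(32.867289 + 12.93049681) = 6.7674.
t* = 1.967, so margin of error = 1.967 × 6.7674 = 13.3115.
Difference in means = 394 − 385 = 9.0000.
9.0000 ± 13.3115 → (-4.31, 22.31).

(-4.31, 22.31)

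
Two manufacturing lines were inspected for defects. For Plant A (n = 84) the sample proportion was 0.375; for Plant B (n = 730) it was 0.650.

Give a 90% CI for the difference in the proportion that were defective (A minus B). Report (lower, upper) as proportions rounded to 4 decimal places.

(-0.3666, -0.1834)

Each SE is √(p̂(1−p̂)/n): √(0.3750·0.6250/84) = 0.05282 and √(0.6500·0.3500/730) = 0.01765.
SE(p̂₁ − p̂₂) = √(SE₁² + SE₂²) = √(0.0027899524 + 0.0003115225) = 0.05569, since the two samples are independent.
At 90% confidence z* = 1.645; margin = 1.645 × 0.05569 = 0.09161.
The difference is 0.3750 − 0.6500 = -0.2750, so the interval is -0.2750 ± 0.09161 = (-0.3666, -0.1834).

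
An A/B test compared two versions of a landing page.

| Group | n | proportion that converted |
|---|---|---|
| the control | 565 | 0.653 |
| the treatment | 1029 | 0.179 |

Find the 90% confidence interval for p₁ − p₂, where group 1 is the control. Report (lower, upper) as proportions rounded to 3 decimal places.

(0.436, 0.512)

Each SE is √(p̂(1−p̂)/n): √(0.6530·0.3470/565) = 0.02003 and √(0.1790·0.8210/1029) = 0.01195.
SE(p̂₁ − p̂₂) = √(SE₁² + SE₂²) = √(0.0004012009 + 0.0001428025) = 0.02332, since the two samples are independent.
At 90% confidence z* = 1.645; margin = 1.645 × 0.02332 = 0.03836.
The difference is 0.6530 − 0.1790 = 0.4740, so the interval is 0.4740 ± 0.03836 = (0.436, 0.512).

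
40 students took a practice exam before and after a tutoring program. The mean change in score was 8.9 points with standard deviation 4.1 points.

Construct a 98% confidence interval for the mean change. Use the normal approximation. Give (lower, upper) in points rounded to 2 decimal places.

(7.39, 10.41)

Paired design: SE = s_d/√n = 4.1/√40 = 0.6483.
z* = 2.326; margin of error = 2.326 × 0.6483 = 1.5079.
8.9 ± 1.5079 → (7.39, 10.41).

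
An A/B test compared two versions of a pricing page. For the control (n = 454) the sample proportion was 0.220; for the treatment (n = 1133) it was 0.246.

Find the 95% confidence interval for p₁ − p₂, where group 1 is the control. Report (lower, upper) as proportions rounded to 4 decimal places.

(-0.0716, 0.0196)

The two standard errors are √(0.2200×0.7800/454) = 0.01944 and √(0.2460×0.7540/1133) = 0.01279.
Because the samples are independent, SE_diff = √(0.01944² + 0.01279²) = 0.02327.
Using z* = 1.960 for 95%, ME = 1.960 × 0.02327 = 0.04561.
p̂₁ − p̂₂ = -0.0260; interval -0.0260 ± 0.04561 gives (-0.0716, 0.0196).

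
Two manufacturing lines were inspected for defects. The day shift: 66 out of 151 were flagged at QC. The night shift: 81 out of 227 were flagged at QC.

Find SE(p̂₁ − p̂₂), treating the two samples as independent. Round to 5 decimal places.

0.05139

Sample proportions: 66/151 = 0.4371, 81/227 = 0.3568.
Each SE is √(p̂(1−p̂)/n): √(0.4371·0.5629/151) = 0.04037 and √(0.3568·0.6432/227) = 0.03180.
SE(p̂₁ − p̂₂) = √(SE₁² + SE₂²) = √(0.0016297369 + 0.00101124) = 0.05139, since the two samples are independent.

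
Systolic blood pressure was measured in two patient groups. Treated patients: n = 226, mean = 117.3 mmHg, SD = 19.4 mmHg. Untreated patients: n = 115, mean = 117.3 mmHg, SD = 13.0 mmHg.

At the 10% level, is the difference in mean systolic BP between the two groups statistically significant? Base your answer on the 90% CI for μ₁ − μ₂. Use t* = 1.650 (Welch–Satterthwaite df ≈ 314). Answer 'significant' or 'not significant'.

not significant

Per-group SEs: s₁/√n₁ = 19.4/√226 = 1.2905, s₂/√n₂ = 13.0/√115 = 1.2123.
Unpooled SE of the difference: √(1.66539025 + 1.46967129) = 1.7706.
Margin of error = t* · SE = 1.650 × 1.7706 = 2.9215.
x̄₁ − x̄₂ = 117.3 − 117.3 = 0.0000.
CI: 0.0000 ± 2.9215 = (-2.9215, 2.9215).
The interval (-2.9215, 2.9215) contains 0, so the difference is not significant.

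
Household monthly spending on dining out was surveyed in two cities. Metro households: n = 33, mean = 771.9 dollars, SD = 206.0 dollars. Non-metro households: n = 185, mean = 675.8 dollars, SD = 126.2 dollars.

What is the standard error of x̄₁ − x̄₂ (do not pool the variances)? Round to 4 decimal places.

37.0409

Standard errors of each mean: 206.0/√33 = 35.8600 and 126.2/√185 = 9.2784.
SE(x̄₁ − x̄₂) = √(35.8600² + 9.2784²) = 37.0409 for independent samples with unequal variances.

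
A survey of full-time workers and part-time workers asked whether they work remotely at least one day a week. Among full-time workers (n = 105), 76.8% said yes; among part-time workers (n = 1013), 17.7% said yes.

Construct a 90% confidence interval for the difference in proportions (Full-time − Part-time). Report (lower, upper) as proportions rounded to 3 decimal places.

SE₁ = √(p̂₁(1−p̂₁)/n₁) = √(0.7680·0.2320/105) = 0.04119; SE₂ = √(0.1770·0.8230/1013) = 0.01199.
Independent samples: SE of the difference = √(SE₁² + SE₂²) = √(0.0016966161 + 0.0001437601) = 0.04290.
z* for 90% confidence is 1.645, so the margin of error is 1.645 × 0.04290 = 0.07057.
Point estimate p̂₁ − p̂₂ = 0.7680 − 0.1770 = 0.5910.
0.5910 ± 0.07057 → (0.520, 0.662).

(0.520, 0.662)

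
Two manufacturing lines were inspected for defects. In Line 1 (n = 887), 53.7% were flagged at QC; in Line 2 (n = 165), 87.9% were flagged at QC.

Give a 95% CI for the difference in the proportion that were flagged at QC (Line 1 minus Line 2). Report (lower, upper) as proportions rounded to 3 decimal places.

(-0.402, -0.282)

The two standard errors are √(0.5370×0.4630/887) = 0.01674 and √(0.8790×0.1210/165) = 0.02539.
Because the samples are independent, SE_diff = √(0.01674² + 0.02539²) = 0.03041.
Using z* = 1.960 for 95%, ME = 1.960 × 0.03041 = 0.05960.
p̂₁ − p̂₂ = -0.3420; interval -0.3420 ± 0.05960 gives (-0.402, -0.282).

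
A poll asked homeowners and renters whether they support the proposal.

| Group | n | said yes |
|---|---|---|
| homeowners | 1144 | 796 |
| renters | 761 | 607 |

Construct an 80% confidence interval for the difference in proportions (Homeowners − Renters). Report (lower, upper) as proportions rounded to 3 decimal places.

(-0.127, -0.076)

Sample proportions: 796/1144 = 0.6958, 607/761 = 0.7976.
Each SE is √(p̂(1−p̂)/n): √(0.6958·0.3042/1144) = 0.01360 and √(0.7976·0.2024/761) = 0.01456.
SE(p̂₁ − p̂₂) = √(SE₁² + SE₂²) = √(0.00018496 + 0.0002119936) = 0.01992, since the two samples are independent.
At 80% confidence z* = 1.282; margin = 1.282 × 0.01992 = 0.02554.
The difference is 0.6958 − 0.7976 = -0.1018, so the interval is -0.1018 ± 0.02554 = (-0.127, -0.076).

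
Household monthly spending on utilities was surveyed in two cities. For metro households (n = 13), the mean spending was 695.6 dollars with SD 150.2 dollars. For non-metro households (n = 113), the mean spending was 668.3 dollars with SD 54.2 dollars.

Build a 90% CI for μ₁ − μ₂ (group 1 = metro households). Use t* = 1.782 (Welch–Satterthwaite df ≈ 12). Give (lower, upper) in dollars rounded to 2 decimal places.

SE₁ = s₁/√n₁ = 150.2/√13 = 41.6580; SE₂ = 54.2/√113 = 5.0987.
Independent samples, unequal variances: SE_diff = √(SE₁² + SE₂²) = √(1735.388964 + 25.99674169) = 41.9689.
t* = 1.782, so margin of error = 1.782 × 41.9689 = 74.7886.
Difference in means = 695.6 − 668.3 = 27.3000.
27.3000 ± 74.7886 → (-47.49, 102.09).

(-47.49, 102.09)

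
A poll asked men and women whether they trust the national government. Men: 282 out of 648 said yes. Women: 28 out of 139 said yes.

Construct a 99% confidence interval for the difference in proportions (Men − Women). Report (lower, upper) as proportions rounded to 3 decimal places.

(0.133, 0.335)

p̂₁ = 282/648 = 0.4352 and p̂₂ = 28/139 = 0.2014.
SE₁ = √(p̂₁(1−p̂₁)/n₁) = √(0.4352·0.5648/648) = 0.01948; SE₂ = √(0.2014·0.7986/139) = 0.03402.
Independent samples: SE of the difference = √(SE₁² + SE₂²) = √(0.0003794704 + 0.0011573604) = 0.03920.
z* for 99% confidence is 2.576, so the margin of error is 2.576 × 0.03920 = 0.10098.
Point estimate p̂₁ − p̂₂ = 0.4352 − 0.2014 = 0.2338.
0.2338 ± 0.10098 → (0.133, 0.335).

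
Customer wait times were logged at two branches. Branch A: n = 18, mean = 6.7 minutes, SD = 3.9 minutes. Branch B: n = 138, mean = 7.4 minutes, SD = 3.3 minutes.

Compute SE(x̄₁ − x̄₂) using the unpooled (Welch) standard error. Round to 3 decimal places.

SE₁ = s₁/√n₁ = 3.9/√18 = 0.9192; SE₂ = 3.3/√138 = 0.2809.
Independent samples, unequal variances: SE_diff = √(SE₁² + SE₂²) = √(0.84492864 + 0.07890481) = 0.9612.

0.961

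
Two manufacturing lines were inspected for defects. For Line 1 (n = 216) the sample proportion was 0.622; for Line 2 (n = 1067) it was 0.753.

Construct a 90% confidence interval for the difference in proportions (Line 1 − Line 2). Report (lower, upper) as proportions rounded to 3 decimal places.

(-0.189, -0.073)

The two standard errors are √(0.6220×0.3780/216) = 0.03299 and √(0.7530×0.2470/1067) = 0.01320.
Because the samples are independent, SE_diff = √(0.03299² + 0.01320²) = 0.03553.
Using z* = 1.645 for 90%, ME = 1.645 × 0.03553 = 0.05845.
p̂₁ − p̂₂ = -0.1310; interval -0.1310 ± 0.05845 gives (-0.189, -0.073).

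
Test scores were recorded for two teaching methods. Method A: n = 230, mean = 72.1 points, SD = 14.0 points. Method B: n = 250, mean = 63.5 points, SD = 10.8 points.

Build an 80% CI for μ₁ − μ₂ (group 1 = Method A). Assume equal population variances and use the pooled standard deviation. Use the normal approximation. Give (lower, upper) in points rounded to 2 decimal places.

Pooled variance s_p² = [229·14.0² + 249·10.8²] / (230+250−2) = 154.6597, so s_p = 12.4362.
SE_diff = s_p·√(1/n₁ + 1/n₂) = 12.4362·√(1/230 + 1/250) = 1.1363.
z* = 1.282; margin = 1.282 × 1.1363 = 1.4567.
Difference = 72.1 − 63.5 = 8.6000.
8.6000 ± 1.4567 → (7.14, 10.06).

(7.14, 10.06)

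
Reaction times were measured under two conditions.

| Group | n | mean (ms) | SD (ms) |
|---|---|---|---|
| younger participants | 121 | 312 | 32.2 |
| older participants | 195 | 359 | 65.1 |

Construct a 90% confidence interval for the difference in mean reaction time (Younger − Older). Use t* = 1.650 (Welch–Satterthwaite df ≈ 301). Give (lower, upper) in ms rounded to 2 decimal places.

(-56.08, -37.92)

Per-group SEs: s₁/√n₁ = 32.2/√121 = 2.9273, s₂/√n₂ = 65.1/√195 = 4.6619.
Unpooled SE of the difference: √(8.56908529 + 21.73331161) = 5.5048.
Margin of error = t* · SE = 1.650 × 5.5048 = 9.0829.
x̄₁ − x̄₂ = 312 − 359 = -47.0000.
CI: -47.0000 ± 9.0829 = (-56.08, -37.92).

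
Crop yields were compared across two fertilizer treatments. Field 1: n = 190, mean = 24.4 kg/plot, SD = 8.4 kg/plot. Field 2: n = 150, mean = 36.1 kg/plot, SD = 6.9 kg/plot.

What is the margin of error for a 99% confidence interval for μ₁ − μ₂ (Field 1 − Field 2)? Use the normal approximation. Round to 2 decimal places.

2.14

Per-group SEs: s₁/√n₁ = 8.4/√190 = 0.6094, s₂/√n₂ = 6.9/√150 = 0.5634.
Unpooled SE of the difference: √(0.37136836 + 0.31741956) = 0.8299.
Margin of error = z* · SE = 2.576 × 0.8299 = 2.1378.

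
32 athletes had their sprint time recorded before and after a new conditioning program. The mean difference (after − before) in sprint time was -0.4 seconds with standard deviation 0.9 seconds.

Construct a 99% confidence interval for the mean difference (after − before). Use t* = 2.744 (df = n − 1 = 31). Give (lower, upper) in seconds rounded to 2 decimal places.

(-0.84, 0.04)

Paired design: SE = s_d/√n = 0.9/√32 = 0.1591.
t* = 2.744; margin of error = 2.744 × 0.1591 = 0.4366.
-0.4 ± 0.4366 → (-0.84, 0.04).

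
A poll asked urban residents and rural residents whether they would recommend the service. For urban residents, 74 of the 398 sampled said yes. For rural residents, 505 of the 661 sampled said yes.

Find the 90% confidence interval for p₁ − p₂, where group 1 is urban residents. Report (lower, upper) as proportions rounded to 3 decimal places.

p̂₁ = 74/398 = 0.1859 and p̂₂ = 505/661 = 0.7640.
SE₁ = √(p̂₁(1−p̂₁)/n₁) = √(0.1859·0.8141/398) = 0.01950; SE₂ = √(0.7640·0.2360/661) = 0.01652.
Independent samples: SE of the difference = √(SE₁² + SE₂²) = √(0.00038025 + 0.0002729104) = 0.02556.
z* for 90% confidence is 1.645, so the margin of error is 1.645 × 0.02556 = 0.04205.
Point estimate p̂₁ − p̂₂ = 0.1859 − 0.7640 = -0.5781.
-0.5781 ± 0.04205 → (-0.620, -0.536).

(-0.620, -0.536)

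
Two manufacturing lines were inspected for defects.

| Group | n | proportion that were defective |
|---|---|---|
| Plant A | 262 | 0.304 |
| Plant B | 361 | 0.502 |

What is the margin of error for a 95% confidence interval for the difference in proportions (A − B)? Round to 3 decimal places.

The two standard errors are √(0.3040×0.6960/262) = 0.02842 and √(0.5020×0.4980/361) = 0.02632.
Because the samples are independent, SE_diff = √(0.02842² + 0.02632²) = 0.03874.
Using z* = 1.960 for 95%, ME = 1.960 × 0.03874 = 0.07593.

0.076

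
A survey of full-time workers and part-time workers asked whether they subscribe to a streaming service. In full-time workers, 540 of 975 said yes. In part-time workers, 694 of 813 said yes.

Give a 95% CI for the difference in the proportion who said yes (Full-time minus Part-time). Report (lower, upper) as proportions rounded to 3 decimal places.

(-0.339, -0.260)

First, p̂₁ = 540/975 = 0.5538; p̂₂ = 694/813 = 0.8536.
The two standard errors are √(0.5538×0.4462/975) = 0.01592 and √(0.8536×0.1464/813) = 0.01240.
Because the samples are independent, SE_diff = √(0.01592² + 0.01240²) = 0.02018.
Using z* = 1.960 for 95%, ME = 1.960 × 0.02018 = 0.03955.
p̂₁ − p̂₂ = -0.2998; interval -0.2998 ± 0.03955 gives (-0.339, -0.260).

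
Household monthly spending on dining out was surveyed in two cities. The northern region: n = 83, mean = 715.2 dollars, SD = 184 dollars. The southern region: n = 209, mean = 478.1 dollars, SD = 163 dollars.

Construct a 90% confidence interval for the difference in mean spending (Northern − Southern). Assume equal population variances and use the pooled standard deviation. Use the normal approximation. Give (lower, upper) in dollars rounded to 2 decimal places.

(200.99, 273.21)

s_p = √[((n₁−1)s₁² + (n₂−1)s₂²)/(n₁+n₂−2)] = √[(82·184² + 208·163²)/290] = 169.2024.
SE = 169.2024·√(1/83 + 1/209) = 21.9526.
With z* = 1.645, margin = 1.645 × 21.9526 = 36.1120.
x̄₁ − x̄₂ = 715.2 − 478.1 = 237.1000; interval 237.1000 ± 36.1120 = (200.99, 273.21).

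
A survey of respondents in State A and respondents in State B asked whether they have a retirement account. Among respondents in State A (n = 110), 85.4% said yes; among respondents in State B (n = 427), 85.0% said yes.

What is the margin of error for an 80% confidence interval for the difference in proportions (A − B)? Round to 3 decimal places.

0.049

SE₁ = √(p̂₁(1−p̂₁)/n₁) = √(0.8540·0.1460/110) = 0.03367; SE₂ = √(0.8500·0.1500/427) = 0.01728.
Independent samples: SE of the difference = √(SE₁² + SE₂²) = √(0.0011336689 + 0.0002985984) = 0.03785.
z* for 80% confidence is 1.282, so the margin of error is 1.282 × 0.03785 = 0.04852.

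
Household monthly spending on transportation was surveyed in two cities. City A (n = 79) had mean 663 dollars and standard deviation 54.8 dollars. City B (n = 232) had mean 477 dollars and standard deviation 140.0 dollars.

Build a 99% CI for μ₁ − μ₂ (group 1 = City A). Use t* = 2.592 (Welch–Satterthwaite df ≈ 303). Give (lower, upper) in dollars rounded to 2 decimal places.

SE₁ = s₁/√n₁ = 54.8/√79 = 6.1655; SE₂ = 140.0/√232 = 9.1915.
Independent samples, unequal variances: SE_diff = √(SE₁² + SE₂²) = √(38.01339025 + 84.48367225) = 11.0678.
t* = 2.592, so margin of error = 2.592 × 11.0678 = 28.6877.
Difference in means = 663 − 477 = 186.0000.
186.0000 ± 28.6877 → (157.31, 214.69).

(157.31, 214.69)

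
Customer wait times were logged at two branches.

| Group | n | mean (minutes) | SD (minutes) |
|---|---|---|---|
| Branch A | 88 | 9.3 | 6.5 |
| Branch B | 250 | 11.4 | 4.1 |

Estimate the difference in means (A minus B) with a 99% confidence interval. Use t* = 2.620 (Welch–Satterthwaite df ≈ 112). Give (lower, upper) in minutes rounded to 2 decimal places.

(-4.04, -0.16)

Standard errors of each mean: 6.5/√88 = 0.6929 and 4.1/√250 = 0.2593.
SE(x̄₁ − x̄₂) = √(0.6929² + 0.2593²) = 0.7398 for independent samples with unequal variances.
With t* = 2.620, the margin is 2.620 × 0.7398 = 1.9383.
x̄₁ − x̄₂ = 9.3 − 11.4 = -2.1000; the interval is -2.1000 ± 1.9383 = (-4.04, -0.16).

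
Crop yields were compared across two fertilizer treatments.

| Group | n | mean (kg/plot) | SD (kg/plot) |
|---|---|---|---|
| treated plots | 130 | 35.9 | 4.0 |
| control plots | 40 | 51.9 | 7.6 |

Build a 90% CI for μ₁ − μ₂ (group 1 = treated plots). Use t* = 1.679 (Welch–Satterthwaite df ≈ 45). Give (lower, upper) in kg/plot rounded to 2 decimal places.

(-18.10, -13.90)

SE₁ = s₁/√n₁ = 4.0/√130 = 0.3508; SE₂ = 7.6/√40 = 1.2017.
Independent samples, unequal variances: SE_diff = √(SE₁² + SE₂²) = √(0.12306064 + 1.44408289) = 1.2519.
t* = 1.679, so margin of error = 1.679 × 1.2519 = 2.1019.
Difference in means = 35.9 − 51.9 = -16.0000.
-16.0000 ± 2.1019 → (-18.10, -13.90).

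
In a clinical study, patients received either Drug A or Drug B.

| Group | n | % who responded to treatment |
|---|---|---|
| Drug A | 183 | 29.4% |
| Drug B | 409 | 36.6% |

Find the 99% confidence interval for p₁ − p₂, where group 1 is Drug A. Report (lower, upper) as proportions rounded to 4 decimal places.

(-0.1783, 0.0343)

Each SE is √(p̂(1−p̂)/n): √(0.2940·0.7060/183) = 0.03368 and √(0.3660·0.6340/409) = 0.02382.
SE(p̂₁ − p̂₂) = √(SE₁² + SE₂²) = √(0.0011343424 + 0.0005673924) = 0.04125, since the two samples are independent.
At 99% confidence z* = 2.576; margin = 2.576 × 0.04125 = 0.10626.
The difference is 0.2940 − 0.3660 = -0.0720, so the interval is -0.0720 ± 0.10626 = (-0.1783, 0.0343).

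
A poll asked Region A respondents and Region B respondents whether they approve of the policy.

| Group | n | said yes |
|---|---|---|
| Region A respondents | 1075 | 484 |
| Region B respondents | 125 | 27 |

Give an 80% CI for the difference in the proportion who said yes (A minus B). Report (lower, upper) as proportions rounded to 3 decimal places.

p̂₁ = 484/1075 = 0.4502 and p̂₂ = 27/125 = 0.2160.
SE₁ = √(p̂₁(1−p̂₁)/n₁) = √(0.4502·0.5498/1075) = 0.01517; SE₂ = √(0.2160·0.7840/125) = 0.03681.
Independent samples: SE of the difference = √(SE₁² + SE₂²) = √(0.0002301289 + 0.0013549761) = 0.03981.
z* for 80% confidence is 1.282, so the margin of error is 1.282 × 0.03981 = 0.05104.
Point estimate p̂₁ − p̂₂ = 0.4502 − 0.2160 = 0.2342.
0.2342 ± 0.05104 → (0.183, 0.285).

(0.183, 0.285)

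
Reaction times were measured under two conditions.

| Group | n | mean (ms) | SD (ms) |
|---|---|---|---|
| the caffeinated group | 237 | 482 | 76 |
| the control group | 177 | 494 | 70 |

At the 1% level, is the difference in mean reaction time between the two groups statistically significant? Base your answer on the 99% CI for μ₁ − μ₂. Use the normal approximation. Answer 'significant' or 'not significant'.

Per-group SEs: s₁/√n₁ = 76/√237 = 4.9367, s₂/√n₂ = 70/√177 = 5.2615.
Unpooled SE of the difference: √(24.37100689 + 27.68338225) = 7.2149.
Margin of error = z* · SE = 2.576 × 7.2149 = 18.5856.
x̄₁ − x̄₂ = 482 − 494 = -12.0000.
CI: -12.0000 ± 18.5856 = (-30.5856, 6.5856).
The interval (-30.5856, 6.5856) contains 0, so the difference is not significant.

not significant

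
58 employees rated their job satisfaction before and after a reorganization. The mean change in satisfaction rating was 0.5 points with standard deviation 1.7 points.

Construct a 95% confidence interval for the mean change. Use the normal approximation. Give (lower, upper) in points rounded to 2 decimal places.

(0.06, 0.94)

Paired design: SE = s_d/√n = 1.7/√58 = 0.2232.
z* = 1.960; margin of error = 1.960 × 0.2232 = 0.4375.
0.5 ± 0.4375 → (0.06, 0.94).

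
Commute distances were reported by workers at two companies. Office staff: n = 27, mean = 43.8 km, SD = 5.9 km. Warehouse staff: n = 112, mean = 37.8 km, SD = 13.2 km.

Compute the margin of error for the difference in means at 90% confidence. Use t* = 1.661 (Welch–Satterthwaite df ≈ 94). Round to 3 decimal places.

2.802

Per-group SEs: s₁/√n₁ = 5.9/√27 = 1.1355, s₂/√n₂ = 13.2/√112 = 1.2473.
Unpooled SE of the difference: √(1.28936025 + 1.55575729) = 1.6867.
Margin of error = t* · SE = 1.661 × 1.6867 = 2.8016.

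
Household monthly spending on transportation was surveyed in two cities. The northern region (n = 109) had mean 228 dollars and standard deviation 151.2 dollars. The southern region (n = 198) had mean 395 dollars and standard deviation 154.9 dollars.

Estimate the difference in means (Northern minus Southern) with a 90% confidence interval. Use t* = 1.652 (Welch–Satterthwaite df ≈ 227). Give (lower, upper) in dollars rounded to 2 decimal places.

Standard errors of each mean: 151.2/√109 = 14.4823 and 154.9/√198 = 11.0083.
SE(x̄₁ − x̄₂) = √(14.4823² + 11.0083²) = 18.1912 for independent samples with unequal variances.
With t* = 1.652, the margin is 1.652 × 18.1912 = 30.0519.
x̄₁ − x̄₂ = 228 − 395 = -167.0000; the interval is -167.0000 ± 30.0519 = (-197.05, -136.95).

(-197.05, -136.95)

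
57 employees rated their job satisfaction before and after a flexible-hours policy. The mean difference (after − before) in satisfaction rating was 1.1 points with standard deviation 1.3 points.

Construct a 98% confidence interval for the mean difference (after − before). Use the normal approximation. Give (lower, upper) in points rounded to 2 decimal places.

(0.70, 1.50)

Paired design: SE = s_d/√n = 1.3/√57 = 0.1722.
z* = 2.326; margin of error = 2.326 × 0.1722 = 0.4005.
1.1 ± 0.4005 → (0.70, 1.50).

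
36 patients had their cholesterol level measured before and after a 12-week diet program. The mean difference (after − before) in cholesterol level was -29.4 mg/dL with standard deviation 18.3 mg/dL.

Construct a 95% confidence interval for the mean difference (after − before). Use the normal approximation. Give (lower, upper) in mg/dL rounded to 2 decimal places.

Paired design: SE = s_d/√n = 18.3/√36 = 3.0500.
z* = 1.960; margin of error = 1.960 × 3.0500 = 5.9780.
-29.4 ± 5.9780 → (-35.38, -23.42).

(-35.38, -23.42)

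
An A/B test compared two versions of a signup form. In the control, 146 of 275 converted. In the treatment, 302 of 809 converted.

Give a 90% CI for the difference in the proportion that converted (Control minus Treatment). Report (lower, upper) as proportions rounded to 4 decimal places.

(0.1007, 0.2145)

p̂₁ = 146/275 = 0.5309 and p̂₂ = 302/809 = 0.3733.
SE₁ = √(p̂₁(1−p̂₁)/n₁) = √(0.5309·0.4691/275) = 0.03009; SE₂ = √(0.3733·0.6267/809) = 0.01701.
Independent samples: SE of the difference = √(SE₁² + SE₂²) = √(0.0009054081 + 0.0002893401) = 0.03457.
z* for 90% confidence is 1.645, so the margin of error is 1.645 × 0.03457 = 0.05687.
Point estimate p̂₁ − p̂₂ = 0.5309 − 0.3733 = 0.1576.
0.1576 ± 0.05687 → (0.1007, 0.2145).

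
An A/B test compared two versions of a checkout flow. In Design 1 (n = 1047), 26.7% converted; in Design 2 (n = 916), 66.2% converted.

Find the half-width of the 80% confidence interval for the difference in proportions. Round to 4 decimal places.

The two standard errors are √(0.2670×0.7330/1047) = 0.01367 and √(0.6620×0.3380/916) = 0.01563.
Because the samples are independent, SE_diff = √(0.01367² + 0.01563²) = 0.02076.
Using z* = 1.282 for 80%, ME = 1.282 × 0.02076 = 0.02661.

0.0266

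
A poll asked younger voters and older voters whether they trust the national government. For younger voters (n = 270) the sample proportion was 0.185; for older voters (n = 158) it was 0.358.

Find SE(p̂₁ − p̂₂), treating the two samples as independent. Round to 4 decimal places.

Each SE is √(p̂(1−p̂)/n): √(0.1850·0.8150/270) = 0.02363 and √(0.3580·0.6420/158) = 0.03814.
SE(p̂₁ − p̂₂) = √(SE₁² + SE₂²) = √(0.0005583769 + 0.0014546596) = 0.04487, since the two samples are independent.

0.0449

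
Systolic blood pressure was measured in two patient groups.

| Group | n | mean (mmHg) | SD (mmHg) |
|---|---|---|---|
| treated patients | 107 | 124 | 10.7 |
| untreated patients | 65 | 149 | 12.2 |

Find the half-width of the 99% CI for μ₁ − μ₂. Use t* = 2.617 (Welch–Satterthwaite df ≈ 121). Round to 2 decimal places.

Standard errors of each mean: 10.7/√107 = 1.0344 and 12.2/√65 = 1.5132.
SE(x̄₁ − x̄₂) = √(1.0344² + 1.5132²) = 1.8330 for independent samples with unequal variances.
With t* = 2.617, the margin is 2.617 × 1.8330 = 4.7970.

4.80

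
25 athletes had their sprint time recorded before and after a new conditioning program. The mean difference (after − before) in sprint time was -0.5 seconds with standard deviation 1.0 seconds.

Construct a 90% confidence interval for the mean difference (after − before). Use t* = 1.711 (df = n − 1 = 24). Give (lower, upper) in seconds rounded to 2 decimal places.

This is a matched-pairs design, so SE = s_d/√n = 1.0/√25 = 0.2000.
Margin = 1.711 × 0.2000 = 0.3422; the interval is -0.5 ± 0.3422 = (-0.84, -0.16).

(-0.84, -0.16)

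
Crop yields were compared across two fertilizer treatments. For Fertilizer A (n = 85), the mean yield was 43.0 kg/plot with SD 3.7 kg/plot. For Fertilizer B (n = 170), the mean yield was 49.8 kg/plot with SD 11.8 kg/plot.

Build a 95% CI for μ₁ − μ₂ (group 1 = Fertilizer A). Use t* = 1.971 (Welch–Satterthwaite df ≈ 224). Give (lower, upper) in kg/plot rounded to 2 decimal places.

Per-group SEs: s₁/√n₁ = 3.7/√85 = 0.4013, s₂/√n₂ = 11.8/√170 = 0.9050.
Unpooled SE of the difference: √(0.16104169 + 0.819025) = 0.9900.
Margin of error = t* · SE = 1.971 × 0.9900 = 1.9513.
x̄₁ − x̄₂ = 43.0 − 49.8 = -6.8000.
CI: -6.8000 ± 1.9513 = (-8.75, -4.85).

(-8.75, -4.85)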